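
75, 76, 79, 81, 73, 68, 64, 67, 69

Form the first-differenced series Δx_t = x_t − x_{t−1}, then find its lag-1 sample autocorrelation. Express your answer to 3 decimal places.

First differences Δx: 1, 3, 2, -8, -5, -4, 3, 2
Mean of differences = -0.7500
Numerator Σ(Δx_t−Δx̄)(Δx_{t+1}−Δx̄) = 39.6875
Denominator Σ(Δx_t−Δx̄)² = 127.5000
r_1(Δx) = 39.6875 / 127.5000 = 0.311

0.311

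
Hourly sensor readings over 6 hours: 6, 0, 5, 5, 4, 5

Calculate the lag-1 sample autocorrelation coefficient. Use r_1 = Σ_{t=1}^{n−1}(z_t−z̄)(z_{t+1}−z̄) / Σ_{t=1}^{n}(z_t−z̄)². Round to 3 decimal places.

-0.468

Mean z̄ = (6 + 0 + 5 + 5 + 4 + 5)/6 = 4.1667
Deviations from mean: 1.8333, -4.1667, 0.8333, 0.8333, -0.1667, 0.8333
Numerator Σ_{t=1}^{5}(z_t−z̄)(z_{t+1}−z̄) = -10.6944
Denominator Σ(z_t−z̄)² = 22.8333
r_1 = -10.6944 / 22.8333 = -0.468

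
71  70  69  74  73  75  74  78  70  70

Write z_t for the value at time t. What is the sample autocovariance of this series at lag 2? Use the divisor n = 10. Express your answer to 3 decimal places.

Mean z̄ = (71 + 70 + 69 + 74 + 73 + 75 + 74 + 78 + 70 + 70)/10 = 72.4000
Σ_{t=1}^{8}(z_t−z̄)(z_{t+2}−z̄) = 1.2800
γ_2 = 1.2800 / 10 = 0.128

0.128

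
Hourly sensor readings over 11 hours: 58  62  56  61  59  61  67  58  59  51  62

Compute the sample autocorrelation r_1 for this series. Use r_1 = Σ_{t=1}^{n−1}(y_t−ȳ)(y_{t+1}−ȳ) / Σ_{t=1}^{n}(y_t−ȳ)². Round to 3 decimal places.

Mean ȳ = (58 + 62 + 56 + 61 + 59 + 61 + 67 + 58 + 59 + 51 + 62)/11 = 59.4545
Numerator Σ_{t=1}^{10}(y_t−ȳ)(y_{t+1}−ȳ) = -35.5702
Denominator Σ(y_t−ȳ)² = 162.7273
r_1 = -35.5702 / 162.7273 = -0.219

-0.219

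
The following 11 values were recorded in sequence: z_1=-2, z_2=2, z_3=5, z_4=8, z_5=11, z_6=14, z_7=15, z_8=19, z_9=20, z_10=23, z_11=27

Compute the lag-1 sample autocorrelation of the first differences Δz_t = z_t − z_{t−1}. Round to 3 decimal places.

-0.395

First differences Δz: 4, 3, 3, 3, 3, 1, 4, 1, 3, 4
Mean of differences = 2.9000
Numerator Σ(Δz_t−Δz̄)(Δz_{t+1}−Δz̄) = -4.3100
Denominator Σ(Δz_t−Δz̄)² = 10.9000
r_1(Δz) = -4.3100 / 10.9000 = -0.395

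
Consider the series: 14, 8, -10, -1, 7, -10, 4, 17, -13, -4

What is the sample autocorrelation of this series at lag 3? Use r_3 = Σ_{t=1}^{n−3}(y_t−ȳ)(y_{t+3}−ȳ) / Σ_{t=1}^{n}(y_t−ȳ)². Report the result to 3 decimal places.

0.372

Mean ȳ = (14 + 8 − 10 − 1 + 7 − 10 + 4 + 17 − 13 − 4)/10 = 1.2000
Numerator Σ_{t=1}^{7}(y_t−ȳ)(y_{t+3}−ȳ) = 366.6800
Denominator Σ(y_t−ȳ)² = 985.6000
r_3 = 366.6800 / 985.6000 = 0.372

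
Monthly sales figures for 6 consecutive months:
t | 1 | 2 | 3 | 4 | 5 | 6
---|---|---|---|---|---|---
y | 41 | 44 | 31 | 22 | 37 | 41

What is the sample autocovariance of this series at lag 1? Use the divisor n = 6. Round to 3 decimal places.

Mean ȳ = (41 + 44 + 31 + 22 + 37 + 41)/6 = 36.0000
Deviations: 5.0000, 8.0000, -5.0000, -14.0000, 1.0000, 5.0000
Σ_{t=1}^{5}(y_t−ȳ)(y_{t+1}−ȳ) = 61.0000
γ_1 = 61.0000 / 6 = 10.167

10.167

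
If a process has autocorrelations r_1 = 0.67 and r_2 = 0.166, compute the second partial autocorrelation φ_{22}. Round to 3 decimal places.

-0.513

φ_{22} = (r_2 − r_1²) / (1 − r_1²)
r_1² = (0.67)² = 0.4489
Numerator = 0.166 − 0.4489 = -0.2829; denominator = 1 − 0.4489 = 0.5511
φ_{22} = -0.2829 / 0.5511 = -0.513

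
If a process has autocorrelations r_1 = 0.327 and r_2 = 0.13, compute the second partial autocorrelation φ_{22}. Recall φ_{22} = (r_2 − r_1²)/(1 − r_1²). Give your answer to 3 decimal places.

φ_{22} = (r_2 − r_1²) / (1 − r_1²)
r_1² = (0.327)² = 0.106929
Numerator = 0.13 − 0.1069 = 0.0231; denominator = 1 − 0.1069 = 0.8931
φ_{22} = 0.0231 / 0.8931 = 0.026

0.026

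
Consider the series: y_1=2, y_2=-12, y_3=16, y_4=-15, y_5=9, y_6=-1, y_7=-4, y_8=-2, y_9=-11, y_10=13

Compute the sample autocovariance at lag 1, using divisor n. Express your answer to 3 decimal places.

-71.925

Mean ȳ = (2 − 12 + 16 − 15 + 9 − 1 − 4 − 2 − 11 + 13)/10 = -0.5000
Σ_{t=1}^{9}(y_t−ȳ)(y_{t+1}−ȳ) = -719.2500
γ_1 = -719.2500 / 10 = -71.925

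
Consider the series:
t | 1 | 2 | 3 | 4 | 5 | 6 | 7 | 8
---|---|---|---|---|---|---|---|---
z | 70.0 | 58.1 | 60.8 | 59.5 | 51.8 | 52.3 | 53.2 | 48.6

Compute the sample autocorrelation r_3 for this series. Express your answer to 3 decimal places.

Mean z̄ = (70.0 + 58.1 + 60.8 + 59.5 + 51.8 + 52.3 + 53.2 + 48.6)/8 = 56.7875
Numerator Σ_{t=1}^{5}(z_t−z̄)(z_{t+3}−z̄) = 42.3908
Denominator Σ(z_t−z̄)² = 324.6688
r_3 = 42.3908 / 324.6688 = 0.131

0.131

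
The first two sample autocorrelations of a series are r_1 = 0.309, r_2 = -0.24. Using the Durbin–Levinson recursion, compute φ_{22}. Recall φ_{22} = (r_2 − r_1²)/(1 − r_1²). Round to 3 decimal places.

φ_{22} = (r_2 − r_1²) / (1 − r_1²)
r_1² = (0.309)² = 0.095481
Numerator = -0.24 − 0.0955 = -0.3355; denominator = 1 − 0.0955 = 0.9045
φ_{22} = -0.3355 / 0.9045 = -0.371

-0.371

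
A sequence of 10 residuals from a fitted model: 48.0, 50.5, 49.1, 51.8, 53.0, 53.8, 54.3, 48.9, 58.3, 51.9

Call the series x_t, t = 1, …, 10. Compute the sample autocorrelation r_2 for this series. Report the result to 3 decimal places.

0.235

Mean x̄ = (48.0 + 50.5 + 49.1 + 51.8 + 53.0 + 53.8 + 54.3 + 48.9 + 58.3 + 51.9)/10 = 51.9600
Numerator Σ_{t=1}^{8}(x_t−x̄)(x_{t+2}−x̄) = 20.1128
Denominator Σ(x_t−x̄)² = 85.5240
r_2 = 20.1128 / 85.5240 = 0.235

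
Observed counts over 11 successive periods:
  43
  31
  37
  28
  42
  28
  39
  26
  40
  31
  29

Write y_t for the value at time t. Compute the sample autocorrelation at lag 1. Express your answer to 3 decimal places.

Mean ȳ = (43 + 31 + 37 + 28 + 42 + 28 + 39 + 26 + 40 + 31 + 29)/11 = 34.0000
Numerator Σ_{t=1}^{10}(y_t−ȳ)(y_{t+1}−ȳ) = -271.0000
Denominator Σ(y_t−ȳ)² = 394.0000
r_1 = -271.0000 / 394.0000 = -0.688

-0.688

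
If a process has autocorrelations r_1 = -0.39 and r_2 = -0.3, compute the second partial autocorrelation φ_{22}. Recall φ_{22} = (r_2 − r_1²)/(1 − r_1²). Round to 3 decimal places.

-0.533

φ_{22} = (r_2 − r_1²) / (1 − r_1²)
r_1² = (-0.39)² = 0.1521
Numerator = -0.3 − 0.1521 = -0.4521; denominator = 1 − 0.1521 = 0.8479
φ_{22} = -0.4521 / 0.8479 = -0.533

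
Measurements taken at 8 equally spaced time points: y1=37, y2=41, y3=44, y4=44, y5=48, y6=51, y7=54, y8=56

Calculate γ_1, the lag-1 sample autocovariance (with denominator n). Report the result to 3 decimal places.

22.373

Mean ȳ = (37 + 41 + 44 + 44 + 48 + 51 + 54 + 56)/8 = 46.8750
Σ_{t=1}^{7}(y_t−ȳ)(y_{t+1}−ȳ) = 178.9844
γ_1 = 178.9844 / 8 = 22.373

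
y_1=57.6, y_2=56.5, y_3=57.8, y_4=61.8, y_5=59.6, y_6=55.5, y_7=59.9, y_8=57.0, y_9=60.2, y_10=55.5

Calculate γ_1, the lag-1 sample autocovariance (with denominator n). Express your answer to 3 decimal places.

-1.275

Mean ȳ = (57.6 + 56.5 + 57.8 + 61.8 + 59.6 + 55.5 + 59.9 + 57.0 + 60.2 + 55.5)/10 = 58.1400
Σ_{t=1}^{9}(y_t−ȳ)(y_{t+1}−ȳ) = -12.7516
γ_1 = -12.7516 / 10 = -1.275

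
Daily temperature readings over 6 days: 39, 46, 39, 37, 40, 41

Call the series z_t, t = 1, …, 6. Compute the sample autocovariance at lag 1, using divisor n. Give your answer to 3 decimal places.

Mean z̄ = (39 + 46 + 39 + 37 + 40 + 41)/6 = 40.3333
Deviations: -1.3333, 5.6667, -1.3333, -3.3333, -0.3333, 0.6667
Σ_{t=1}^{5}(z_t−z̄)(z_{t+1}−z̄) = -9.7778
γ_1 = -9.7778 / 6 = -1.630

-1.630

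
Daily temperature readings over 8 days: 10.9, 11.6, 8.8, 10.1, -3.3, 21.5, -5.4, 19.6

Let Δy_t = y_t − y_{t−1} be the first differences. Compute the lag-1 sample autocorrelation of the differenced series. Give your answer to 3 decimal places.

-0.782

First differences Δy: 0.7, -2.8, 1.3, -13.4, 24.8, -26.9, 25.0
Mean of differences = 1.2429
Numerator Σ(Δy_t−Δȳ)(Δy_{t+1}−Δȳ) = -1675.3761
Denominator Σ(Δy_t−Δȳ)² = 2142.4171
r_1(Δy) = -1675.3761 / 2142.4171 = -0.782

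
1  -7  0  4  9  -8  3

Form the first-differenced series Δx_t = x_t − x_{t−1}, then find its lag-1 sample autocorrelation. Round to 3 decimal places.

-0.497

First differences Δx: -8, 7, 4, 5, -17, 11
Mean of differences = 0.3333
Numerator Σ(Δx_t−Δx̄)(Δx_{t+1}−Δx̄) = -279.7778
Denominator Σ(Δx_t−Δx̄)² = 563.3333
r_1(Δx) = -279.7778 / 563.3333 = -0.497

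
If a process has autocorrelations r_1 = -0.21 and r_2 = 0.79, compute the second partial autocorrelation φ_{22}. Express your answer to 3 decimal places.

φ_{22} = (r_2 − r_1²) / (1 − r_1²)
r_1² = (-0.21)² = 0.0441
Numerator = 0.79 − 0.0441 = 0.7459; denominator = 1 − 0.0441 = 0.9559
φ_{22} = 0.7459 / 0.9559 = 0.780

0.780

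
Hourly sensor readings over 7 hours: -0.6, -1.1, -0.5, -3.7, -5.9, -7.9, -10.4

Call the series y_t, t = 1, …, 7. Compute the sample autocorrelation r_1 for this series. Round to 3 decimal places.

0.580

Mean ȳ = (-0.6 − 1.1 − 0.5 − 3.7 − 5.9 − 7.9 − 10.4)/7 = -4.3000
Deviations from mean: 3.7000, 3.2000, 3.8000, 0.6000, -1.6000, -3.6000, -6.1000
Numerator Σ_{t=1}^{6}(y_t−ȳ)(y_{t+1}−ȳ) = 53.0400
Denominator Σ(y_t−ȳ)² = 91.4600
r_1 = 53.0400 / 91.4600 = 0.580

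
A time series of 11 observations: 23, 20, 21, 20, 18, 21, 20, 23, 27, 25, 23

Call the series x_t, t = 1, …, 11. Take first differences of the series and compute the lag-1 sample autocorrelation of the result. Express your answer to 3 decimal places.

-0.103

First differences Δx: -3, 1, -1, -2, 3, -1, 3, 4, -2, -2
Mean of differences = 0.0000
Numerator Σ(Δx_t−Δx̄)(Δx_{t+1}−Δx̄) = -6.0000
Denominator Σ(Δx_t−Δx̄)² = 58.0000
r_1(Δx) = -6.0000 / 58.0000 = -0.103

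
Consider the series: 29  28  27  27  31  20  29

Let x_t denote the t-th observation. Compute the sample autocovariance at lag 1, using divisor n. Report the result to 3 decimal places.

Mean x̄ = (29 + 28 + 27 + 27 + 31 + 20 + 29)/7 = 27.2857
Deviations: 1.7143, 0.7143, -0.2857, -0.2857, 3.7143, -7.2857, 1.7143
Σ_{t=1}^{6}(x_t−x̄)(x_{t+1}−x̄) = -39.5102
γ_1 = -39.5102 / 7 = -5.644

-5.644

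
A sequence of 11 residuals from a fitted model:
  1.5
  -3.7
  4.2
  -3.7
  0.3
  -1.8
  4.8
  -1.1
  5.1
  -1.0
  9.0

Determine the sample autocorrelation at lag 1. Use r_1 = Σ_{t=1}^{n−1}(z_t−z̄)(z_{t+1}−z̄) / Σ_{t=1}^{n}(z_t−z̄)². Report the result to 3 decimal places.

-0.465

Mean z̄ = (1.5 − 3.7 + 4.2 − 3.7 + 0.3 − 1.8 + 4.8 − 1.1 + 5.1 − 1.0 + 9.0)/11 = 1.2364
Numerator Σ_{t=1}^{10}(z_t−z̄)(z_{t+1}−z̄) = -77.2713
Denominator Σ(z_t−z̄)² = 166.0455
r_1 = -77.2713 / 166.0455 = -0.465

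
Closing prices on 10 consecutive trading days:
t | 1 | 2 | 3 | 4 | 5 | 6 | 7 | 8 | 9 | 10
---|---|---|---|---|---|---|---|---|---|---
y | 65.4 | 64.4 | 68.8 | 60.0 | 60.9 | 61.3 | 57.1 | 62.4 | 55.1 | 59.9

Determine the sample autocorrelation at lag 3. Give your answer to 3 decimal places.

Mean ȳ = (65.4 + 64.4 + 68.8 + 60.0 + 60.9 + 61.3 + 57.1 + 62.4 + 55.1 + 59.9)/10 = 61.5300
Numerator Σ_{t=1}^{7}(y_t−ȳ)(y_{t+3}−ȳ) = 5.5283
Denominator Σ(y_t−ȳ)² = 143.2410
r_3 = 5.5283 / 143.2410 = 0.039

0.039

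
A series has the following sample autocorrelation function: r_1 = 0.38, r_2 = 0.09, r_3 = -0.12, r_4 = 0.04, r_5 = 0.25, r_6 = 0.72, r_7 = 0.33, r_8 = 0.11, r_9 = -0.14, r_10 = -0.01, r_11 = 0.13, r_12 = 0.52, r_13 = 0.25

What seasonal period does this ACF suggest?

6

The largest autocorrelation is r_6 = 0.72, with a weaker echo at lag 12 (0.52); the remaining lags stay at or below 0.38. The elevated value at lag 1 (0.38), dropping to 0.09 at lag 2, reflects decaying short-term dependence rather than seasonality.
The dominant spike at lag 6 indicates a seasonal period of 6.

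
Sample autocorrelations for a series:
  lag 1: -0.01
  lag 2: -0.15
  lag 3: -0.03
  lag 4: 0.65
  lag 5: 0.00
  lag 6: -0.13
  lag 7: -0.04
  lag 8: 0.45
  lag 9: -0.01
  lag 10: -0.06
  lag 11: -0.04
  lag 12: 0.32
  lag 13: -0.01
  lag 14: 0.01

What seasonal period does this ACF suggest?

4

The largest autocorrelation is r_4 = 0.65, with weaker echoes at lags 8 (0.45) and 12 (0.32); the remaining lags stay at or below 0.01.
The dominant spike at lag 4 indicates a seasonal period of 4.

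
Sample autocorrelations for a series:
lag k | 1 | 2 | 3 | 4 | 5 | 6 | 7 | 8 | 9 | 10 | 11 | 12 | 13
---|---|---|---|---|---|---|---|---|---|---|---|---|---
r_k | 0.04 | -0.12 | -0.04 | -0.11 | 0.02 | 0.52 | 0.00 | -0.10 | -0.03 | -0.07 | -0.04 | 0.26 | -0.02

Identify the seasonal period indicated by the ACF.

6

The largest autocorrelation is r_6 = 0.52, with a weaker echo at lag 12 (0.26); the remaining lags stay at or below 0.04.
The dominant spike at lag 6 indicates a seasonal period of 6.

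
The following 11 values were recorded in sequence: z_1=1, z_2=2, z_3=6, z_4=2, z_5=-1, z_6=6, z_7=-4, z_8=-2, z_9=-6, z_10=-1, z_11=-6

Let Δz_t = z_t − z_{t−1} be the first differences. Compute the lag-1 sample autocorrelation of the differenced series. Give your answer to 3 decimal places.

First differences Δz: 1, 4, -4, -3, 7, -10, 2, -4, 5, -5
Mean of differences = -0.7000
Numerator Σ(Δz_t−Δz̄)(Δz_{t+1}−Δz̄) = -166.5900
Denominator Σ(Δz_t−Δz̄)² = 256.1000
r_1(Δz) = -166.5900 / 256.1000 = -0.650

-0.650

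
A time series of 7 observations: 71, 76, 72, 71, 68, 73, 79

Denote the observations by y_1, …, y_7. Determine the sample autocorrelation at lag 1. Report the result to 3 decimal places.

Mean ȳ = (71 + 76 + 72 + 71 + 68 + 73 + 79)/7 = 72.8571
Σ(y_t−ȳ)(y_{t+1}−ȳ) = (-5.8367) + (-2.6939) + (1.5918) + (9.0204) + (-0.6939) + (0.8776) = 2.2653
Denominator Σ(y_t−ȳ)² = 78.8571
r_1 = 2.2653 / 78.8571 = 0.029

0.029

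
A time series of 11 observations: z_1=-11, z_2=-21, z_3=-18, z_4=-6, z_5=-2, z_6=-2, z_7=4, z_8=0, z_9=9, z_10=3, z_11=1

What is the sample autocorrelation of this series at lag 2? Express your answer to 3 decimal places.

0.368

Mean z̄ = (-11 − 21 − 18 − 6 − 2 − 2 + 4 + 0 + 9 + 3 + 1)/11 = -3.9091
Numerator Σ_{t=1}^{9}(z_t−z̄)(z_{t+2}−z̄) = 319.8017
Denominator Σ(z_t−z̄)² = 868.9091
r_2 = 319.8017 / 868.9091 = 0.368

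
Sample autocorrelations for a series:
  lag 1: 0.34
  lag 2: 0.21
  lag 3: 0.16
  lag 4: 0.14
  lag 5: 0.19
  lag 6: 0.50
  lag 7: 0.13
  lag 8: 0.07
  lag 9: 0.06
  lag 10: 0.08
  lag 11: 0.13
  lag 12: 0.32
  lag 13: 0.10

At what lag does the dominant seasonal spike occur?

The largest autocorrelation is r_6 = 0.50; the remaining lags stay at or below 0.34. The elevated value at lag 1 (0.34), dropping to 0.21 at lag 2, reflects decaying short-term dependence rather than seasonality.
The dominant spike at lag 6 indicates a seasonal period of 6.

6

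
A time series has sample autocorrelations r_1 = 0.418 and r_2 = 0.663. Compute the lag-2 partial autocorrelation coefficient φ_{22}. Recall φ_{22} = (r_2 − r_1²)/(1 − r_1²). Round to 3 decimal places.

0.592

φ_{22} = (r_2 − r_1²) / (1 − r_1²)
r_1² = (0.418)² = 0.174724
Numerator = 0.663 − 0.1747 = 0.4883; denominator = 1 − 0.1747 = 0.8253
φ_{22} = 0.4883 / 0.8253 = 0.592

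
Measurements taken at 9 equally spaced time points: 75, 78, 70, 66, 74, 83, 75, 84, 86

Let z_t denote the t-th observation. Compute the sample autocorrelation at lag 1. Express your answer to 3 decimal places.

Mean z̄ = (75 + 78 + 70 + 66 + 74 + 83 + 75 + 84 + 86)/9 = 76.7778
Numerator Σ_{t=1}^{8}(z_t−z̄)(z_{t+1}−z̄) = 117.9506
Denominator Σ(z_t−z̄)² = 353.5556
r_1 = 117.9506 / 353.5556 = 0.334

0.334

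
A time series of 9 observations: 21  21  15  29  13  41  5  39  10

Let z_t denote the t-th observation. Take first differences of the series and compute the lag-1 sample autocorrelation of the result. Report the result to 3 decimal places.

First differences Δz: 0, -6, 14, -16, 28, -36, 34, -29
Mean of differences = -1.3750
Numerator Σ(Δz_t−Δz̄)(Δz_{t+1}−Δz̄) = -3951.1406
Denominator Σ(Δz_t−Δz̄)² = 4549.8750
r_1(Δz) = -3951.1406 / 4549.8750 = -0.868

-0.868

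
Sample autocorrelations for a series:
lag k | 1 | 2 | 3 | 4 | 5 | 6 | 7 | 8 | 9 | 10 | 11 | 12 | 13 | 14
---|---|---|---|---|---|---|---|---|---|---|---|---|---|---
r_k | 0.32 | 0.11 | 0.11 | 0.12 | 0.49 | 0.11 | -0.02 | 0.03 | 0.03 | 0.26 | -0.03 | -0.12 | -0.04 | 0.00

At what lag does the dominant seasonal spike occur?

The largest autocorrelation is r_5 = 0.49; the remaining lags stay at or below 0.32. The elevated value at lag 1 (0.32), dropping to 0.11 at lag 2, reflects decaying short-term dependence rather than seasonality.
The dominant spike at lag 5 indicates a seasonal period of 5.

5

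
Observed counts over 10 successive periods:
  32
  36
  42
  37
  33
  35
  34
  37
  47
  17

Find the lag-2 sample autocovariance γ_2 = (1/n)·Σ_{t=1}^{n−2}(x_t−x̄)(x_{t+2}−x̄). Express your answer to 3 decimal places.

Mean x̄ = (32 + 36 + 42 + 37 + 33 + 35 + 34 + 37 + 47 + 17)/10 = 35.0000
Σ_{t=1}^{8}(x_t−x̄)(x_{t+2}−x̄) = -79.0000
γ_2 = -79.0000 / 10 = -7.900

-7.900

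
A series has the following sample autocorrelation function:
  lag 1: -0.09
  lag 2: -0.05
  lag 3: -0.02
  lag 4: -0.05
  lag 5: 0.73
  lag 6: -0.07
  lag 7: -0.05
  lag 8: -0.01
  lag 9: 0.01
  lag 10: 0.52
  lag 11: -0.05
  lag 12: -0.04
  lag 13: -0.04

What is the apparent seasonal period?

The largest autocorrelation is r_5 = 0.73, with a weaker echo at lag 10 (0.52); the remaining lags stay at or below 0.01.
The dominant spike at lag 5 indicates a seasonal period of 5.

5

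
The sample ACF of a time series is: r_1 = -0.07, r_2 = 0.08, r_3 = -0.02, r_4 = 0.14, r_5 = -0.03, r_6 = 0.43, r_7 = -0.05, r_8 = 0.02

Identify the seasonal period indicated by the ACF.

6

The largest autocorrelation is r_6 = 0.43; the remaining lags stay at or below 0.14.
The dominant spike at lag 6 indicates a seasonal period of 6.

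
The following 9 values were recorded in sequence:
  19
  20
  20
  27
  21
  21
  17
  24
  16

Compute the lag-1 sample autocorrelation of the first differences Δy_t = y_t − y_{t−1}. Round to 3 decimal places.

First differences Δy: 1, 0, 7, -6, 0, -4, 7, -8
Mean of differences = -0.3750
Numerator Σ(Δy_t−Δȳ)(Δy_{t+1}−Δȳ) = -124.6406
Denominator Σ(Δy_t−Δȳ)² = 213.8750
r_1(Δy) = -124.6406 / 213.8750 = -0.583

-0.583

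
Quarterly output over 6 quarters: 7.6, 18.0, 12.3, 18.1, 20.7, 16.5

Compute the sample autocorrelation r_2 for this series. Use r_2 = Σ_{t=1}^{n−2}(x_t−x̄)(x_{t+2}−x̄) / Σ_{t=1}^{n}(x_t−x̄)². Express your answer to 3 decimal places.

0.156

Mean x̄ = (7.6 + 18.0 + 12.3 + 18.1 + 20.7 + 16.5)/6 = 15.5333
Deviations from mean: -7.9333, 2.4667, -3.2333, 2.5667, 5.1667, 0.9667
Numerator Σ_{t=1}^{4}(x_t−x̄)(x_{t+2}−x̄) = 17.7578
Denominator Σ(x_t−x̄)² = 113.6933
r_2 = 17.7578 / 113.6933 = 0.156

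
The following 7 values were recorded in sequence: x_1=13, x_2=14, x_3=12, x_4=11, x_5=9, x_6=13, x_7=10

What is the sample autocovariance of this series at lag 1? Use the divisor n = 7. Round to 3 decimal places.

-0.052

Mean x̄ = (13 + 14 + 12 + 11 + 9 + 13 + 10)/7 = 11.7143
Deviations: 1.2857, 2.2857, 0.2857, -0.7143, -2.7143, 1.2857, -1.7143
Σ_{t=1}^{6}(x_t−x̄)(x_{t+1}−x̄) = -0.3673
γ_1 = -0.3673 / 7 = -0.052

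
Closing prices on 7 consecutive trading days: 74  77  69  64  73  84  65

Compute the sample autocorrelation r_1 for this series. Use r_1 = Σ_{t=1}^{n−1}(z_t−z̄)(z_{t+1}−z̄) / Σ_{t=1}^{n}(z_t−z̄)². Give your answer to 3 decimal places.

-0.214

Mean z̄ = (74 + 77 + 69 + 64 + 73 + 84 + 65)/7 = 72.2857
Deviations from mean: 1.7143, 4.7143, -3.2857, -8.2857, 0.7143, 11.7143, -7.2857
Numerator Σ_{t=1}^{6}(z_t−z̄)(z_{t+1}−z̄) = -63.0816
Denominator Σ(z_t−z̄)² = 295.4286
r_1 = -63.0816 / 295.4286 = -0.214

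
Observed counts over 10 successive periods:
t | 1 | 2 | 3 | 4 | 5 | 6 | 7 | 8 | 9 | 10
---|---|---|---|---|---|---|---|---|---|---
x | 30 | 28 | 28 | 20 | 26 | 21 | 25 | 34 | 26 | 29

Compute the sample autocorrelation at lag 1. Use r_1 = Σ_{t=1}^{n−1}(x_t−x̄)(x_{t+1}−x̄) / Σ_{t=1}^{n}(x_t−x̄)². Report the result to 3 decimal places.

-0.023

Mean x̄ = (30 + 28 + 28 + 20 + 26 + 21 + 25 + 34 + 26 + 29)/10 = 26.7000
Numerator Σ_{t=1}^{9}(x_t−x̄)(x_{t+1}−x̄) = -3.4900
Denominator Σ(x_t−x̄)² = 154.1000
r_1 = -3.4900 / 154.1000 = -0.023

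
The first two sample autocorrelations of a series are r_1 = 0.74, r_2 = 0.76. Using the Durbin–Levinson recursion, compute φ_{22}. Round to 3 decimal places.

φ_{22} = (r_2 − r_1²) / (1 − r_1²)
r_1² = (0.74)² = 0.5476
Numerator = 0.76 − 0.5476 = 0.2124; denominator = 1 − 0.5476 = 0.4524
φ_{22} = 0.2124 / 0.4524 = 0.469

0.469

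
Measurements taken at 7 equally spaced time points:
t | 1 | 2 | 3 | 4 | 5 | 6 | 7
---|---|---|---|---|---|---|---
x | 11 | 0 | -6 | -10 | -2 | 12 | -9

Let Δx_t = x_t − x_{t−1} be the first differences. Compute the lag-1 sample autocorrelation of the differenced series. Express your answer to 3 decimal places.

-0.118

First differences Δx: -11, -6, -4, 8, 14, -21
Mean of differences = -3.3333
Numerator Σ(Δx_t−Δx̄)(Δx_{t+1}−Δx̄) = -95.1111
Denominator Σ(Δx_t−Δx̄)² = 807.3333
r_1(Δx) = -95.1111 / 807.3333 = -0.118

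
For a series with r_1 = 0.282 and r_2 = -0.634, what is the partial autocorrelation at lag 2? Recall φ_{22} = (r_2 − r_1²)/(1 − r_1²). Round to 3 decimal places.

φ_{22} = (r_2 − r_1²) / (1 − r_1²)
r_1² = (0.282)² = 0.079524
Numerator = -0.634 − 0.0795 = -0.7135; denominator = 1 − 0.0795 = 0.9205
φ_{22} = -0.7135 / 0.9205 = -0.775

-0.775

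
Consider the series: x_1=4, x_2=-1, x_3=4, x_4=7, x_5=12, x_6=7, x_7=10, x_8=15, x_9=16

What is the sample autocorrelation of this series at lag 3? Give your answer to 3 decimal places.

Mean x̄ = (4 − 1 + 4 + 7 + 12 + 7 + 10 + 15 + 16)/9 = 8.2222
Σ(x_t−x̄)(x_{t+3}−x̄) = (5.1605) + (-34.8395) + (5.1605) + (-2.1728) + (25.6049) + (-9.5062) = -10.5926
Denominator Σ(x_t−x̄)² = 247.5556
r_3 = -10.5926 / 247.5556 = -0.043

-0.043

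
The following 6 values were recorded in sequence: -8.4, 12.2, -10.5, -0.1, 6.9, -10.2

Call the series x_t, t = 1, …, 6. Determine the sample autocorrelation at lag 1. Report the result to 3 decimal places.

-0.623

Mean x̄ = (-8.4 + 12.2 − 10.5 − 0.1 + 6.9 − 10.2)/6 = -1.6833
Σ(x_t−x̄)(x_{t+1}−x̄) = (-93.2497) + (-122.4047) + (-13.9597) + (13.5903) + (-73.1014) = -289.1253
Denominator Σ(x_t−x̄)² = 464.3083
r_1 = -289.1253 / 464.3083 = -0.623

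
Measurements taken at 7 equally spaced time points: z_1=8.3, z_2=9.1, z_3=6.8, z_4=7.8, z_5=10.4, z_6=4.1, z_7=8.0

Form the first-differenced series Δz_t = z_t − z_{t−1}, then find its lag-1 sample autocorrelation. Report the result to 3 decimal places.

First differences Δz: 0.8, -2.3, 1.0, 2.6, -6.3, 3.9
Mean of differences = -0.0500
Numerator Σ(Δz_t−Δz̄)(Δz_{t+1}−Δz̄) = -42.7425
Denominator Σ(Δz_t−Δz̄)² = 68.5750
r_1(Δz) = -42.7425 / 68.5750 = -0.623

-0.623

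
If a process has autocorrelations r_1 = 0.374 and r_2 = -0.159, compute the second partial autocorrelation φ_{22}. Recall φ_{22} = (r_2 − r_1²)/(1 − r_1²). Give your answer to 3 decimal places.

-0.347

φ_{22} = (r_2 − r_1²) / (1 − r_1²)
r_1² = (0.374)² = 0.139876
Numerator = -0.159 − 0.1399 = -0.2989; denominator = 1 − 0.1399 = 0.8601
φ_{22} = -0.2989 / 0.8601 = -0.347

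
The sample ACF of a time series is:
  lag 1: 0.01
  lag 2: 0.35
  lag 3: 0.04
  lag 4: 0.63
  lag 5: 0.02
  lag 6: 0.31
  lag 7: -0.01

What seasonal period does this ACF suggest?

4

The largest autocorrelation is r_4 = 0.63; the remaining lags stay at or below 0.35.
The dominant spike at lag 4 indicates a seasonal period of 4.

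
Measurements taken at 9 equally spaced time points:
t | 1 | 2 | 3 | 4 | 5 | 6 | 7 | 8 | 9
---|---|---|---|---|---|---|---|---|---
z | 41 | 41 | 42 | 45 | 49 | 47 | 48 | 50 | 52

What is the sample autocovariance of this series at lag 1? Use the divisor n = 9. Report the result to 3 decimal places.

Mean z̄ = (41 + 41 + 42 + 45 + 49 + 47 + 48 + 50 + 52)/9 = 46.1111
Σ_{t=1}^{8}(z_t−z̄)(z_{t+1}−z̄) = 82.9877
γ_1 = 82.9877 / 9 = 9.221

9.221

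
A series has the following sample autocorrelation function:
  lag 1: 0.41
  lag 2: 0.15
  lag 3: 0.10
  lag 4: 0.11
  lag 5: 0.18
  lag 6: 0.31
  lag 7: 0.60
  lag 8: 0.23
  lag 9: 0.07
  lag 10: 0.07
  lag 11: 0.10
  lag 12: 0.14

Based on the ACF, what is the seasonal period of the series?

The largest autocorrelation is r_7 = 0.60; the remaining lags stay at or below 0.41. The elevated value at lag 1 (0.41), dropping to 0.15 at lag 2, reflects decaying short-term dependence rather than seasonality.
The dominant spike at lag 7 indicates a seasonal period of 7.

7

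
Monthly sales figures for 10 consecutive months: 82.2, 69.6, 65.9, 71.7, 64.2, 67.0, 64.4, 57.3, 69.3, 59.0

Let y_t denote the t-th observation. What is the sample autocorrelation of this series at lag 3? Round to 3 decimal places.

0.228

Mean ȳ = (82.2 + 69.6 + 65.9 + 71.7 + 64.2 + 67.0 + 64.4 + 57.3 + 69.3 + 59.0)/10 = 67.0600
Numerator Σ_{t=1}^{7}(y_t−ȳ)(y_{t+3}−ȳ) = 99.9312
Denominator Σ(y_t−ȳ)² = 439.0440
r_3 = 99.9312 / 439.0440 = 0.228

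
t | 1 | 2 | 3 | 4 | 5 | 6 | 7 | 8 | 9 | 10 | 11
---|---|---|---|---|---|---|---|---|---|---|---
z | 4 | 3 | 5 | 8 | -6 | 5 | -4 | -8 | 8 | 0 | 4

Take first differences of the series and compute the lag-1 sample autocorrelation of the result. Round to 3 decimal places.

-0.627

First differences Δz: -1, 2, 3, -14, 11, -9, -4, 16, -8, 4
Mean of differences = 0.0000
Numerator Σ(Δz_t−Δz̄)(Δz_{t+1}−Δz̄) = -479.0000
Denominator Σ(Δz_t−Δz̄)² = 764.0000
r_1(Δz) = -479.0000 / 764.0000 = -0.627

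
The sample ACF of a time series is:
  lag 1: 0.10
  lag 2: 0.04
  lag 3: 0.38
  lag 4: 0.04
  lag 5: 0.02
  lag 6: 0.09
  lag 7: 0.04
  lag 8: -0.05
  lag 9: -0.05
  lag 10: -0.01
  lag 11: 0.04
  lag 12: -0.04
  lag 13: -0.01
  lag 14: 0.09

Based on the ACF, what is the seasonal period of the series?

3

The largest autocorrelation is r_3 = 0.38; the remaining lags stay at or below 0.10.
The dominant spike at lag 3 indicates a seasonal period of 3.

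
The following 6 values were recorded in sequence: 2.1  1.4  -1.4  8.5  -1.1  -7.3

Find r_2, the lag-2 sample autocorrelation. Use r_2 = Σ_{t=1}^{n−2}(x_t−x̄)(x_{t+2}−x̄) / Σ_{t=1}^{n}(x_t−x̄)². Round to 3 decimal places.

-0.405

Mean x̄ = (2.1 + 1.4 − 1.4 + 8.5 − 1.1 − 7.3)/6 = 0.3667
Deviations from mean: 1.7333, 1.0333, -1.7667, 8.1333, -1.4667, -7.6667
Numerator Σ_{t=1}^{4}(x_t−x̄)(x_{t+2}−x̄) = -54.4222
Denominator Σ(x_t−x̄)² = 134.2733
r_2 = -54.4222 / 134.2733 = -0.405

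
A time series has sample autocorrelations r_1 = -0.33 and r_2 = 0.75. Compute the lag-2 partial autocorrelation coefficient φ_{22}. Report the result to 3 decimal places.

0.719

φ_{22} = (r_2 − r_1²) / (1 − r_1²)
r_1² = (-0.33)² = 0.1089
Numerator = 0.75 − 0.1089 = 0.6411; denominator = 1 − 0.1089 = 0.8911
φ_{22} = 0.6411 / 0.8911 = 0.719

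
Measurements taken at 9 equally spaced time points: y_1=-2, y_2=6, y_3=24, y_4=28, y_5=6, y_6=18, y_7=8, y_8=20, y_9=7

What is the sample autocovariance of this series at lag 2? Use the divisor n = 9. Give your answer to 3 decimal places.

-18.653

Mean ȳ = (-2 + 6 + 24 + 28 + 6 + 18 + 8 + 20 + 7)/9 = 12.7778
Σ_{t=1}^{7}(y_t−ȳ)(y_{t+2}−ȳ) = -167.8765
γ_2 = -167.8765 / 9 = -18.653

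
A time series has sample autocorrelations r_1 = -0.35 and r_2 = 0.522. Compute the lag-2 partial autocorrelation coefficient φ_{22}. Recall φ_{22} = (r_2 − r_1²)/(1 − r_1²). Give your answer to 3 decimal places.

0.455

φ_{22} = (r_2 − r_1²) / (1 − r_1²)
r_1² = (-0.35)² = 0.1225
Numerator = 0.522 − 0.1225 = 0.3995; denominator = 1 − 0.1225 = 0.8775
φ_{22} = 0.3995 / 0.8775 = 0.455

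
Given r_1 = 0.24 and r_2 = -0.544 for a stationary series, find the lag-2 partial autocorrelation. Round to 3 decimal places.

φ_{22} = (r_2 − r_1²) / (1 − r_1²)
r_1² = (0.24)² = 0.0576
Numerator = -0.544 − 0.0576 = -0.6016; denominator = 1 − 0.0576 = 0.9424
φ_{22} = -0.6016 / 0.9424 = -0.638

-0.638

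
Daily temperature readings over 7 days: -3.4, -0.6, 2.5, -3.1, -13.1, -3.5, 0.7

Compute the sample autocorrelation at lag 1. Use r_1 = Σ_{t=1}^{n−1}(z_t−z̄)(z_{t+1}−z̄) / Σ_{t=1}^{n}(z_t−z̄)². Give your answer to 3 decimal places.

0.106

Mean z̄ = (-3.4 − 0.6 + 2.5 − 3.1 − 13.1 − 3.5 + 0.7)/7 = -2.9286
Deviations from mean: -0.4714, 2.3286, 5.4286, -0.1714, -10.1714, -0.5714, 3.6286
Σ(z_t−z̄)(z_{t+1}−z̄) = (-1.0978) + (12.6408) + (-0.9306) + (1.7437) + (5.8122) + (-2.0735) = 16.0949
Denominator Σ(z_t−z̄)² = 152.0943
r_1 = 16.0949 / 152.0943 = 0.106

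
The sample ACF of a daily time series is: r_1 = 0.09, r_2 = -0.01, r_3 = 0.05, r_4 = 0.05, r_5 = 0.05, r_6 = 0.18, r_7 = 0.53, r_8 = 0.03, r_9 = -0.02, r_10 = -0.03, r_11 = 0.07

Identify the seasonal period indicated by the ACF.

The largest autocorrelation is r_7 = 0.53; the remaining lags stay at or below 0.18.
The dominant spike at lag 7 indicates a seasonal period of 7.

7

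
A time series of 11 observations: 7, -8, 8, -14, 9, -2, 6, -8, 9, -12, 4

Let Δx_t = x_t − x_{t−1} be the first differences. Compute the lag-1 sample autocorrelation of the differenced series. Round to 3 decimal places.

First differences Δx: -15, 16, -22, 23, -11, 8, -14, 17, -21, 16
Mean of differences = -0.3000
Numerator Σ(Δx_t−Δx̄)(Δx_{t+1}−Δx̄) = -2483.2900
Denominator Σ(Δx_t−Δx̄)² = 2860.1000
r_1(Δx) = -2483.2900 / 2860.1000 = -0.868

-0.868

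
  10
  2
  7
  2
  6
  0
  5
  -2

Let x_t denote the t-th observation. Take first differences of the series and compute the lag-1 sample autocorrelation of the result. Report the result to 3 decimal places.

First differences Δx: -8, 5, -5, 4, -6, 5, -7
Mean of differences = -1.7143
Numerator Σ(Δx_t−Δx̄)(Δx_{t+1}−Δx̄) = -171.7959
Denominator Σ(Δx_t−Δx̄)² = 219.4286
r_1(Δx) = -171.7959 / 219.4286 = -0.783

-0.783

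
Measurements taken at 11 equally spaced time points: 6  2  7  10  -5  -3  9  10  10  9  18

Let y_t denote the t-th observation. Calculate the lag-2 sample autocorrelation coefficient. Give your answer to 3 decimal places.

-0.137

Mean ȳ = (6 + 2 + 7 + 10 − 5 − 3 + 9 + 10 + 10 + 9 + 18)/11 = 6.6364
Numerator Σ_{t=1}^{9}(y_t−ȳ)(y_{t+2}−ȳ) = -58.2645
Denominator Σ(y_t−ȳ)² = 424.5455
r_2 = -58.2645 / 424.5455 = -0.137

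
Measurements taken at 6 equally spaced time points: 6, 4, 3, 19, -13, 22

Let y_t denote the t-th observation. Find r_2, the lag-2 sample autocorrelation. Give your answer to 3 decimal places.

Mean ȳ = (6 + 4 + 3 + 19 − 13 + 22)/6 = 6.8333
Σ(y_t−ȳ)(y_{t+2}−ȳ) = (3.1944) + (-34.4722) + (76.0278) + (184.5278) = 229.2778
Denominator Σ(y_t−ȳ)² = 794.8333
r_2 = 229.2778 / 794.8333 = 0.288

0.288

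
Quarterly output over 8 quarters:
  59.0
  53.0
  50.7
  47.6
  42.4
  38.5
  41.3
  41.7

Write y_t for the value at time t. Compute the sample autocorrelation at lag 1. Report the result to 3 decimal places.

Mean ȳ = (59.0 + 53.0 + 50.7 + 47.6 + 42.4 + 38.5 + 41.3 + 41.7)/8 = 46.7750
Numerator Σ_{t=1}^{7}(y_t−ȳ)(y_{t+1}−ȳ) = 209.4569
Denominator Σ(y_t−ȳ)² = 347.6350
r_1 = 209.4569 / 347.6350 = 0.603

0.603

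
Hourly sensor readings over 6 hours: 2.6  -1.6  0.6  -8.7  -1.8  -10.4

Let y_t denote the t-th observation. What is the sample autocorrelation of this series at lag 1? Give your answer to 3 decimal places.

-0.173

Mean ȳ = (2.6 − 1.6 + 0.6 − 8.7 − 1.8 − 10.4)/6 = -3.2167
Deviations from mean: 5.8167, 1.6167, 3.8167, -5.4833, 1.4167, -7.1833
Σ(y_t−ȳ)(y_{t+1}−ȳ) = (9.4036) + (6.1703) + (-20.9281) + (-7.7681) + (-10.1764) = -23.2986
Denominator Σ(y_t−ȳ)² = 134.6883
r_1 = -23.2986 / 134.6883 = -0.173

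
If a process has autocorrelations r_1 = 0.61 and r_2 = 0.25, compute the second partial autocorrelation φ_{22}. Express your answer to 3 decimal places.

-0.194

φ_{22} = (r_2 − r_1²) / (1 − r_1²)
r_1² = (0.61)² = 0.3721
Numerator = 0.25 − 0.3721 = -0.1221; denominator = 1 − 0.3721 = 0.6279
φ_{22} = -0.1221 / 0.6279 = -0.194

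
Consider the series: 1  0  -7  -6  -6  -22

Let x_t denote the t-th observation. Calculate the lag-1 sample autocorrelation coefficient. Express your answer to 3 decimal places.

0.115

Mean x̄ = (1 + 0 − 7 − 6 − 6 − 22)/6 = -6.6667
Deviations from mean: 7.6667, 6.6667, -0.3333, 0.6667, 0.6667, -15.3333
Numerator Σ_{t=1}^{5}(x_t−x̄)(x_{t+1}−x̄) = 38.8889
Denominator Σ(x_t−x̄)² = 339.3333
r_1 = 38.8889 / 339.3333 = 0.115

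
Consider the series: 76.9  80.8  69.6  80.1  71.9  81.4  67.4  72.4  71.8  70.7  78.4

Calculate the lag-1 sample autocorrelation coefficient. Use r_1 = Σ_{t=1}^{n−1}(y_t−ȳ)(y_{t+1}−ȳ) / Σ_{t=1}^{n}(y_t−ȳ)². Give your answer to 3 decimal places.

Mean ȳ = (76.9 + 80.8 + 69.6 + 80.1 + 71.9 + 81.4 + 67.4 + 72.4 + 71.8 + 70.7 + 78.4)/11 = 74.6727
Numerator Σ_{t=1}^{10}(y_t−ȳ)(y_{t+1}−ȳ) = -107.9298
Denominator Σ(y_t−ȳ)² = 246.6218
r_1 = -107.9298 / 246.6218 = -0.438

-0.438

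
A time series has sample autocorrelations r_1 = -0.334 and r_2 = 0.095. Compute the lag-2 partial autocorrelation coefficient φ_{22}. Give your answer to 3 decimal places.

φ_{22} = (r_2 − r_1²) / (1 − r_1²)
r_1² = (-0.334)² = 0.111556
Numerator = 0.095 − 0.1116 = -0.0166; denominator = 1 − 0.1116 = 0.8884
φ_{22} = -0.0166 / 0.8884 = -0.019

-0.019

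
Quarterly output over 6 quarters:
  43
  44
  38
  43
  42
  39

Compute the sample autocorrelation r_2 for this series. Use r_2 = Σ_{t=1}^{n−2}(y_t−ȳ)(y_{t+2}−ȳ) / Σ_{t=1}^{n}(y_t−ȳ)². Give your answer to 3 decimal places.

-0.237

Mean ȳ = (43 + 44 + 38 + 43 + 42 + 39)/6 = 41.5000
Σ(y_t−ȳ)(y_{t+2}−ȳ) = (-5.2500) + (3.7500) + (-1.7500) + (-3.7500) = -7.0000
Denominator Σ(y_t−ȳ)² = 29.5000
r_2 = -7.0000 / 29.5000 = -0.237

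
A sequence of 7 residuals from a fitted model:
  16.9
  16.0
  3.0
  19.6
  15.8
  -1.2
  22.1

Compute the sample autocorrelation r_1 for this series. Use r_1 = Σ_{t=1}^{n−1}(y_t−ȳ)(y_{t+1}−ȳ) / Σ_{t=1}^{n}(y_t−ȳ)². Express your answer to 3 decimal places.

-0.506

Mean ȳ = (16.9 + 16.0 + 3.0 + 19.6 + 15.8 − 1.2 + 22.1)/7 = 13.1714
Numerator Σ_{t=1}^{6}(y_t−ȳ)(y_{t+1}−ȳ) = -232.8065
Denominator Σ(y_t−ȳ)² = 459.8543
r_1 = -232.8065 / 459.8543 = -0.506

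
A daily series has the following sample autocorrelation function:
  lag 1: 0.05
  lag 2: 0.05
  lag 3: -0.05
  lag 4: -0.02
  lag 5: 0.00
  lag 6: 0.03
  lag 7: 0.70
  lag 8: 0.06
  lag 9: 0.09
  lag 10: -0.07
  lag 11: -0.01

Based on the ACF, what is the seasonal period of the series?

The largest autocorrelation is r_7 = 0.70; the remaining lags stay at or below 0.09.
The dominant spike at lag 7 indicates a seasonal period of 7.

7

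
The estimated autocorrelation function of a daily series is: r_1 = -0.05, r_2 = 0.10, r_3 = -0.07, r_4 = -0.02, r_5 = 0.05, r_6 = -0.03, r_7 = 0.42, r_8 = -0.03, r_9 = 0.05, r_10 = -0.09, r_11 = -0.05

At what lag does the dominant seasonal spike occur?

7

The largest autocorrelation is r_7 = 0.42; the remaining lags stay at or below 0.10.
The dominant spike at lag 7 indicates a seasonal period of 7.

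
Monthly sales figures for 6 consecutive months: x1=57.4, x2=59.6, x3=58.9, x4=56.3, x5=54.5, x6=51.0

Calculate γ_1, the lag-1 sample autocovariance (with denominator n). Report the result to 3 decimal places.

3.636

Mean x̄ = (57.4 + 59.6 + 58.9 + 56.3 + 54.5 + 51.0)/6 = 56.2833
Deviations: 1.1167, 3.3167, 2.6167, 0.0167, -1.7833, -5.2833
Σ_{t=1}^{5}(x_t−x̄)(x_{t+1}−x̄) = 21.8181
γ_1 = 21.8181 / 6 = 3.636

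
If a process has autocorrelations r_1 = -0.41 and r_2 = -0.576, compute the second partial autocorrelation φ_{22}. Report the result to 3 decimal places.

-0.894

φ_{22} = (r_2 − r_1²) / (1 − r_1²)
r_1² = (-0.41)² = 0.1681
Numerator = -0.576 − 0.1681 = -0.7441; denominator = 1 − 0.1681 = 0.8319
φ_{22} = -0.7441 / 0.8319 = -0.894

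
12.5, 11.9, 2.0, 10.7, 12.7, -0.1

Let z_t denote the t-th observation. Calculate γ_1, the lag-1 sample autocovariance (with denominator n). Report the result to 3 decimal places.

-8.169

Mean z̄ = (12.5 + 11.9 + 2.0 + 10.7 + 12.7 − 0.1)/6 = 8.2833
Deviations: 4.2167, 3.6167, -6.2833, 2.4167, 4.4167, -8.3833
Σ_{t=1}^{5}(z_t−z̄)(z_{t+1}−z̄) = -49.0119
γ_1 = -49.0119 / 6 = -8.169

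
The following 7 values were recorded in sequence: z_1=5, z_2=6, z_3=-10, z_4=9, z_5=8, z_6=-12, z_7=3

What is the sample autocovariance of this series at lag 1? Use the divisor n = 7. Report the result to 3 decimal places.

Mean z̄ = (5 + 6 − 10 + 9 + 8 − 12 + 3)/7 = 1.2857
Deviations: 3.7143, 4.7143, -11.2857, 7.7143, 6.7143, -13.2857, 1.7143
Σ_{t=1}^{6}(z_t−z̄)(z_{t+1}−z̄) = -182.9388
γ_1 = -182.9388 / 7 = -26.134

-26.134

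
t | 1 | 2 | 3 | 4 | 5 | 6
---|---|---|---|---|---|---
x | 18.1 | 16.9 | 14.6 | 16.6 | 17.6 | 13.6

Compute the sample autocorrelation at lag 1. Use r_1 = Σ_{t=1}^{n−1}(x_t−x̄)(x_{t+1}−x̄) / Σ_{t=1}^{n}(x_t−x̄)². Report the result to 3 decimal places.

-0.228

Mean x̄ = (18.1 + 16.9 + 14.6 + 16.6 + 17.6 + 13.6)/6 = 16.2333
Σ(x_t−x̄)(x_{t+1}−x̄) = (1.2444) + (-1.0889) + (-0.5989) + (0.5011) + (-3.5989) = -3.5411
Denominator Σ(x_t−x̄)² = 15.5333
r_1 = -3.5411 / 15.5333 = -0.228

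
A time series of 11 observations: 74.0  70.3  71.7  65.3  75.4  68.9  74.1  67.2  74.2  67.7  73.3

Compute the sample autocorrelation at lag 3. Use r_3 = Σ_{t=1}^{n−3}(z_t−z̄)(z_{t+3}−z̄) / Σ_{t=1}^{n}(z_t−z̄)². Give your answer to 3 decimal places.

Mean z̄ = (74.0 + 70.3 + 71.7 + 65.3 + 75.4 + 68.9 + 74.1 + 67.2 + 74.2 + 67.7 + 73.3)/11 = 71.1000
Numerator Σ_{t=1}^{8}(z_t−z̄)(z_{t+3}−z̄) = -81.3500
Denominator Σ(z_t−z̄)² = 116.6000
r_3 = -81.3500 / 116.6000 = -0.698

-0.698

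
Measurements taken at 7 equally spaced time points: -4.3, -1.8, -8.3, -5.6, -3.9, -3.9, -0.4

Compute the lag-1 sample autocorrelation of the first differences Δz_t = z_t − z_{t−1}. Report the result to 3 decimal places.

First differences Δz: 2.5, -6.5, 2.7, 1.7, 0.0, 3.5
Mean of differences = 0.6500
Numerator Σ(Δz_t−Δz̄)(Δz_{t+1}−Δz̄) = -28.2675
Denominator Σ(Δz_t−Δz̄)² = 68.3950
r_1(Δz) = -28.2675 / 68.3950 = -0.413

-0.413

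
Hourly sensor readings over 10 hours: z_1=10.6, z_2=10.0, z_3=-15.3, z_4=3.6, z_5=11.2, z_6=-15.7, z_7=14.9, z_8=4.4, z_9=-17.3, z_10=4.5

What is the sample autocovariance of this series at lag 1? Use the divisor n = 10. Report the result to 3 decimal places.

Mean z̄ = (10.6 + 10.0 − 15.3 + 3.6 + 11.2 − 15.7 + 14.9 + 4.4 − 17.3 + 4.5)/10 = 1.0900
Σ_{t=1}^{9}(z_t−z̄)(z_{t+1}−z̄) = -556.5501
γ_1 = -556.5501 / 10 = -55.655

-55.655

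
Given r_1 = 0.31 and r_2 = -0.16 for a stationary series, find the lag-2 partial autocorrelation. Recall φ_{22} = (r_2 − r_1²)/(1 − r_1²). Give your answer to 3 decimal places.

φ_{22} = (r_2 − r_1²) / (1 − r_1²)
r_1² = (0.31)² = 0.0961
Numerator = -0.16 − 0.0961 = -0.2561; denominator = 1 − 0.0961 = 0.9039
φ_{22} = -0.2561 / 0.9039 = -0.283

-0.283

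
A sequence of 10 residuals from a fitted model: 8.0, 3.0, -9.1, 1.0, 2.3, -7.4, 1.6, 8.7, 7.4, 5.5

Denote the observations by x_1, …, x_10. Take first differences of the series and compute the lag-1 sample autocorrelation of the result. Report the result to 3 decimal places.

-0.179

First differences Δx: -5.0, -12.1, 10.1, 1.3, -9.7, 9.0, 7.1, -1.3, -1.9
Mean of differences = -0.2778
Numerator Σ(Δx_t−Δx̄)(Δx_{t+1}−Δx̄) = -90.2049
Denominator Σ(Δx_t−Δx̄)² = 505.2156
r_1(Δx) = -90.2049 / 505.2156 = -0.179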